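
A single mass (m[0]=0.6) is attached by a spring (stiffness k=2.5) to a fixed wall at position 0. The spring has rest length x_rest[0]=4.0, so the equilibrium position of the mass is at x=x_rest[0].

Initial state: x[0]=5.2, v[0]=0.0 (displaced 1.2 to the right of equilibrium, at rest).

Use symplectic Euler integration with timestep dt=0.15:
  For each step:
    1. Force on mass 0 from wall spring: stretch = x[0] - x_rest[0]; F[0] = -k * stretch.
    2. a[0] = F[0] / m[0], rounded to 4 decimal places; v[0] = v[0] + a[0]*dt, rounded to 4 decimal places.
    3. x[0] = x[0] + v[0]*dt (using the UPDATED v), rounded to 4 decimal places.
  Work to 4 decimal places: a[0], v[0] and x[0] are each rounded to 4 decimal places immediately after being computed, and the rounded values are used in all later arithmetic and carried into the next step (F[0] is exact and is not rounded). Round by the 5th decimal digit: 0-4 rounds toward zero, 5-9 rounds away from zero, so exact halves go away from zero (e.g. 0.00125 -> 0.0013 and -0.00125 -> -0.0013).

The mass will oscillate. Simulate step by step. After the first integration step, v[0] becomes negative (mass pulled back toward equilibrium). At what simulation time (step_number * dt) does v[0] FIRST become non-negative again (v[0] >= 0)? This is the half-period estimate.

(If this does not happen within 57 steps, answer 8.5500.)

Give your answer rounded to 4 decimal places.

Answer: 1.6500

Derivation:
Step 0: x=[5.2000] v=[0.0000]
Step 1: x=[5.0875] v=[-0.7500]
Step 2: x=[4.8730] v=[-1.4297]
Step 3: x=[4.5767] v=[-1.9753]
Step 4: x=[4.2263] v=[-2.3357]
Step 5: x=[3.8547] v=[-2.4771]
Step 6: x=[3.4968] v=[-2.3863]
Step 7: x=[3.1860] v=[-2.0718]
Step 8: x=[2.9516] v=[-1.5630]
Step 9: x=[2.8154] v=[-0.9078]
Step 10: x=[2.7903] v=[-0.1674]
Step 11: x=[2.8786] v=[0.5887]
First v>=0 after going negative at step 11, time=1.6500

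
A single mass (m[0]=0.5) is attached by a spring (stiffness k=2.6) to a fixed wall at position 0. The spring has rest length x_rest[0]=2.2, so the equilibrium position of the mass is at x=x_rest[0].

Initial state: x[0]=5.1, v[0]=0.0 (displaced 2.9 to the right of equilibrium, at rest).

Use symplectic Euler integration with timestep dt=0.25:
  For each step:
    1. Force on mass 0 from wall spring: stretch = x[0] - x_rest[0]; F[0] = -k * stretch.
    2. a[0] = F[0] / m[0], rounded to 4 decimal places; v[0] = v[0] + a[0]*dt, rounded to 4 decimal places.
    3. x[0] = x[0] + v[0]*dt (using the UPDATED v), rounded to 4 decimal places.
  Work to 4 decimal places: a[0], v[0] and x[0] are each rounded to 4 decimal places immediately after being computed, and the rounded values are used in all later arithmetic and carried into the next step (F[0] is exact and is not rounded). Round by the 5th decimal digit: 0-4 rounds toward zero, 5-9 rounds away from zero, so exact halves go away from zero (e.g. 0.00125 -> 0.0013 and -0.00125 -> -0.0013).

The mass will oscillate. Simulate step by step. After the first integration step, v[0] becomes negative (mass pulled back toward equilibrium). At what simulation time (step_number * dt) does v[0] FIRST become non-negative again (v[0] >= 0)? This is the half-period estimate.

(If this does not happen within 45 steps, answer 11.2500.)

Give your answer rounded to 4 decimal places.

Answer: 1.5000

Derivation:
Step 0: x=[5.1000] v=[0.0000]
Step 1: x=[4.1575] v=[-3.7700]
Step 2: x=[2.5788] v=[-6.3148]
Step 3: x=[0.8770] v=[-6.8073]
Step 4: x=[-0.3949] v=[-5.0874]
Step 5: x=[-0.8234] v=[-1.7140]
Step 6: x=[-0.2693] v=[2.2164]
First v>=0 after going negative at step 6, time=1.5000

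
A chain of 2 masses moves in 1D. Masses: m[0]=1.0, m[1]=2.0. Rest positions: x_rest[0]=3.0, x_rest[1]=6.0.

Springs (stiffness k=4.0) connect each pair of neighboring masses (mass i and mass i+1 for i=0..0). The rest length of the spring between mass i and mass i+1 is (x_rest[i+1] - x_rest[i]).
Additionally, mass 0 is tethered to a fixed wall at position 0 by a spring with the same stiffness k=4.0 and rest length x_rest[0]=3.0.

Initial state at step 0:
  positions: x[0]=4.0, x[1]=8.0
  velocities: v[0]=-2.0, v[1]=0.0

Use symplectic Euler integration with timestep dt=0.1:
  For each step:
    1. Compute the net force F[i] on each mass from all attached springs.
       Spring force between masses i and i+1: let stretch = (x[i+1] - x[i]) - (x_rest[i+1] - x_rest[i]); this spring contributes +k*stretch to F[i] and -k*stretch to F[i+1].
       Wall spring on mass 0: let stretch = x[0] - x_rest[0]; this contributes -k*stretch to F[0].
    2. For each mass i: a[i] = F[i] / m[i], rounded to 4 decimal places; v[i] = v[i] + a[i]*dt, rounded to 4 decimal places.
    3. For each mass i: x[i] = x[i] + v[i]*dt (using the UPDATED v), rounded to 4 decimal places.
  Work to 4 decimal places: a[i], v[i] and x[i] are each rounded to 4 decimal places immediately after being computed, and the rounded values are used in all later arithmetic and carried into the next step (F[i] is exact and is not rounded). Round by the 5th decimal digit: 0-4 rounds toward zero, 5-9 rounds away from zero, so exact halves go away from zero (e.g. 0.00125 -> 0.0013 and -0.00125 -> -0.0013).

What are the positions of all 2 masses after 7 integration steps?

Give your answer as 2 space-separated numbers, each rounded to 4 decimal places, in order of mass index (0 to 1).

Answer: 3.2445 7.3079

Derivation:
Step 0: x=[4.0000 8.0000] v=[-2.0000 0.0000]
Step 1: x=[3.8000 7.9800] v=[-2.0000 -0.2000]
Step 2: x=[3.6152 7.9364] v=[-1.8480 -0.4360]
Step 3: x=[3.4586 7.8664] v=[-1.5656 -0.7002]
Step 4: x=[3.3400 7.7682] v=[-1.1859 -0.9818]
Step 5: x=[3.2649 7.6415] v=[-0.7506 -1.2674]
Step 6: x=[3.2343 7.4872] v=[-0.3059 -1.5427]
Step 7: x=[3.2445 7.3079] v=[0.1015 -1.7933]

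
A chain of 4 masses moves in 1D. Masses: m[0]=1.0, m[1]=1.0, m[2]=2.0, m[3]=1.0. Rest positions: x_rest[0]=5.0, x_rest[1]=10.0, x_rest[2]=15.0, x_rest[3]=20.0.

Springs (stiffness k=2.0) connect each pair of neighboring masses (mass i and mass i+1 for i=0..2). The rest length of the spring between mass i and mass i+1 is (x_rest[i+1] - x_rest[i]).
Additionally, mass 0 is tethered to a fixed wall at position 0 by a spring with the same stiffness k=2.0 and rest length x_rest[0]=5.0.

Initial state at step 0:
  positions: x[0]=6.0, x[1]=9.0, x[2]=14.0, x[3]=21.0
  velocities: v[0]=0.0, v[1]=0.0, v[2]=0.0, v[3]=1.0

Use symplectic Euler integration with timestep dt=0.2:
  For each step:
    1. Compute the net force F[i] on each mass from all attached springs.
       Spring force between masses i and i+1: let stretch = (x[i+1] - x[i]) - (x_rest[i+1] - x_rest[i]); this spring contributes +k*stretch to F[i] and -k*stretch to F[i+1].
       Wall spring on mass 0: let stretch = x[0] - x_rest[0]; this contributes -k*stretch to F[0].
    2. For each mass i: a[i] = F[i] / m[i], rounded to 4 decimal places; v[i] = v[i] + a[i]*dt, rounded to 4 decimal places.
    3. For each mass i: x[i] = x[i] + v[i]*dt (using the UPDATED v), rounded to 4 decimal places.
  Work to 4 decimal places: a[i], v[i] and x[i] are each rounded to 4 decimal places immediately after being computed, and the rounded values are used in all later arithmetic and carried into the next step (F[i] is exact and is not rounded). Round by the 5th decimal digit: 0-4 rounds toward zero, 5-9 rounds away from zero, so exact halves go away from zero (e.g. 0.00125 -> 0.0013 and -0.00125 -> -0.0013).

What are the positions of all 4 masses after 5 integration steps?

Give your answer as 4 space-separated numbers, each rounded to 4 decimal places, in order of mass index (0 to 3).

Step 0: x=[6.0000 9.0000 14.0000 21.0000] v=[0.0000 0.0000 0.0000 1.0000]
Step 1: x=[5.7600 9.1600 14.0800 21.0400] v=[-1.2000 0.8000 0.4000 0.2000]
Step 2: x=[5.3312 9.4416 14.2416 20.9232] v=[-2.1440 1.4080 0.8080 -0.5840]
Step 3: x=[4.8047 9.7784 14.4785 20.6719] v=[-2.6323 1.6838 1.1843 -1.2566]
Step 4: x=[4.2918 10.0933 14.7751 20.3251] v=[-2.5647 1.5744 1.4830 -1.7340]
Step 5: x=[3.8996 10.3186 15.1064 19.9343] v=[-1.9608 1.1265 1.6566 -1.9540]

Answer: 3.8996 10.3186 15.1064 19.9343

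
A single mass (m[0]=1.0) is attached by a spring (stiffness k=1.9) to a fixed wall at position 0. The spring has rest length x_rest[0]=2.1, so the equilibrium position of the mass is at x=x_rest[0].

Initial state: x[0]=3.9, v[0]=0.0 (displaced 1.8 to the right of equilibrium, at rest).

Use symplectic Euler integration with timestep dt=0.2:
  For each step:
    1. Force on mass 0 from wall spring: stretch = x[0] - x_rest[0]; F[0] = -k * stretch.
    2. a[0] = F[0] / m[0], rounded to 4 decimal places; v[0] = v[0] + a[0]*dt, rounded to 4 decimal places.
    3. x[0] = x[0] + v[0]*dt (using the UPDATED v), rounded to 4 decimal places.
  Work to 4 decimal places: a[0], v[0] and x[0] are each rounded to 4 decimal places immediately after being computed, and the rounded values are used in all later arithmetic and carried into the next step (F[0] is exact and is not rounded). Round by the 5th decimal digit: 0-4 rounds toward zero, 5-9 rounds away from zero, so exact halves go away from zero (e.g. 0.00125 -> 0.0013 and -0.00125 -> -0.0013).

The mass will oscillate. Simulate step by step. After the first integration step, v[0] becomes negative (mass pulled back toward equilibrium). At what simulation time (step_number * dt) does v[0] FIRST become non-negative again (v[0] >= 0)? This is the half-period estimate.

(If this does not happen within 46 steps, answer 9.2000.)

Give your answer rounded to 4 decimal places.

Step 0: x=[3.9000] v=[0.0000]
Step 1: x=[3.7632] v=[-0.6840]
Step 2: x=[3.5000] v=[-1.3160]
Step 3: x=[3.1304] v=[-1.8480]
Step 4: x=[2.6825] v=[-2.2396]
Step 5: x=[2.1903] v=[-2.4610]
Step 6: x=[1.6912] v=[-2.4953]
Step 7: x=[1.2232] v=[-2.3400]
Step 8: x=[0.8218] v=[-2.0068]
Step 9: x=[0.5176] v=[-1.5211]
Step 10: x=[0.3336] v=[-0.9198]
Step 11: x=[0.2839] v=[-0.2486]
Step 12: x=[0.3722] v=[0.4415]
First v>=0 after going negative at step 12, time=2.4000

Answer: 2.4000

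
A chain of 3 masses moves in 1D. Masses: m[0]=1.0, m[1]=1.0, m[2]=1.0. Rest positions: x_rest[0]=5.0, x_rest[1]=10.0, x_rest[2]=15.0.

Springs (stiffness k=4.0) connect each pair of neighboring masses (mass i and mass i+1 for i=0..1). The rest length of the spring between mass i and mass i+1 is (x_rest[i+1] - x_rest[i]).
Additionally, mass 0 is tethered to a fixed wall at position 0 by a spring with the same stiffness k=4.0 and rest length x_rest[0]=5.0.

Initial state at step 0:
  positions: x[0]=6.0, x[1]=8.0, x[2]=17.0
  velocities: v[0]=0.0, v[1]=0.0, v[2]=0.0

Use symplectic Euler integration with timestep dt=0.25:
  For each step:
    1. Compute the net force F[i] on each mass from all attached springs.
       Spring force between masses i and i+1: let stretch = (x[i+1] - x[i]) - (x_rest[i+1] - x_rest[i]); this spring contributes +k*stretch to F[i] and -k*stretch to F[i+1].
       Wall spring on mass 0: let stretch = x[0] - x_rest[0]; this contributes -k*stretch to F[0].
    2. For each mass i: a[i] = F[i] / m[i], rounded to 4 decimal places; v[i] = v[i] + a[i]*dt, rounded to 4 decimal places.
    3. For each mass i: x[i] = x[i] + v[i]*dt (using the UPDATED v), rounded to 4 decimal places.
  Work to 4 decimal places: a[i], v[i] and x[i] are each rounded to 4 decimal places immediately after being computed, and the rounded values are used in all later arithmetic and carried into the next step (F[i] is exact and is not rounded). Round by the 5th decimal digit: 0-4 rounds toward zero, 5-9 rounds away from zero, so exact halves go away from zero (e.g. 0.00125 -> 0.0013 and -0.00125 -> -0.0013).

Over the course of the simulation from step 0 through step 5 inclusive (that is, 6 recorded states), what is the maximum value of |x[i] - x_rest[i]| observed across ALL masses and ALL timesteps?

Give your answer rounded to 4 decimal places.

Answer: 2.7188

Derivation:
Step 0: x=[6.0000 8.0000 17.0000] v=[0.0000 0.0000 0.0000]
Step 1: x=[5.0000 9.7500 16.0000] v=[-4.0000 7.0000 -4.0000]
Step 2: x=[3.9375 11.8750 14.6875] v=[-4.2500 8.5000 -5.2500]
Step 3: x=[3.8750 12.7188 13.9219] v=[-0.2500 3.3750 -3.0625]
Step 4: x=[5.0547 11.6524 14.1055] v=[4.7188 -4.2657 0.7344]
Step 5: x=[6.6202 9.5498 14.9258] v=[6.2618 -8.4103 3.2813]
Max displacement = 2.7188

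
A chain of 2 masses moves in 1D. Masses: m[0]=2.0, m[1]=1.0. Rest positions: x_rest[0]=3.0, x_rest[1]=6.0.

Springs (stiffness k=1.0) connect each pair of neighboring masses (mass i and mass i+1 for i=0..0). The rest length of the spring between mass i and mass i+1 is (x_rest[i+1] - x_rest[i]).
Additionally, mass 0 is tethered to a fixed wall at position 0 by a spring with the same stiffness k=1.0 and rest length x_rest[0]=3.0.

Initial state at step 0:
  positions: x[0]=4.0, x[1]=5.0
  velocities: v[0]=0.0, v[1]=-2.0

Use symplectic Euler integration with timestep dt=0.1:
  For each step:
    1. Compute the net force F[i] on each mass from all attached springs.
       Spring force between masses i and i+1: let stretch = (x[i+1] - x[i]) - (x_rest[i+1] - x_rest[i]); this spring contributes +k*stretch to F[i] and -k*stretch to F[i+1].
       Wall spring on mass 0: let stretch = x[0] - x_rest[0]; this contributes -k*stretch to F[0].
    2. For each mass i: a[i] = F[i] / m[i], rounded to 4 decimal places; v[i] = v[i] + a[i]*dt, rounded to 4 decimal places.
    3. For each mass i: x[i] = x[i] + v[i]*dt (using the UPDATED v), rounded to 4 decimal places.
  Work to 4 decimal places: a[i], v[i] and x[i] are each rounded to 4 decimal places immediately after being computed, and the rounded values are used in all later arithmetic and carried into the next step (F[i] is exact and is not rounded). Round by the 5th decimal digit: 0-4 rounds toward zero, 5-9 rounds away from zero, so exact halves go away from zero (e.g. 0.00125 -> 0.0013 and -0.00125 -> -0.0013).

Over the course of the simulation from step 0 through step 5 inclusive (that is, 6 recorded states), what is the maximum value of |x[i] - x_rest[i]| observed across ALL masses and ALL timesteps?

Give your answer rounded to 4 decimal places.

Step 0: x=[4.0000 5.0000] v=[0.0000 -2.0000]
Step 1: x=[3.9850 4.8200] v=[-0.1500 -1.8000]
Step 2: x=[3.9543 4.6617] v=[-0.3075 -1.5835]
Step 3: x=[3.9073 4.5263] v=[-0.4699 -1.3542]
Step 4: x=[3.8439 4.4147] v=[-0.6343 -1.1161]
Step 5: x=[3.7641 4.3274] v=[-0.7980 -0.8732]
Max displacement = 1.6726

Answer: 1.6726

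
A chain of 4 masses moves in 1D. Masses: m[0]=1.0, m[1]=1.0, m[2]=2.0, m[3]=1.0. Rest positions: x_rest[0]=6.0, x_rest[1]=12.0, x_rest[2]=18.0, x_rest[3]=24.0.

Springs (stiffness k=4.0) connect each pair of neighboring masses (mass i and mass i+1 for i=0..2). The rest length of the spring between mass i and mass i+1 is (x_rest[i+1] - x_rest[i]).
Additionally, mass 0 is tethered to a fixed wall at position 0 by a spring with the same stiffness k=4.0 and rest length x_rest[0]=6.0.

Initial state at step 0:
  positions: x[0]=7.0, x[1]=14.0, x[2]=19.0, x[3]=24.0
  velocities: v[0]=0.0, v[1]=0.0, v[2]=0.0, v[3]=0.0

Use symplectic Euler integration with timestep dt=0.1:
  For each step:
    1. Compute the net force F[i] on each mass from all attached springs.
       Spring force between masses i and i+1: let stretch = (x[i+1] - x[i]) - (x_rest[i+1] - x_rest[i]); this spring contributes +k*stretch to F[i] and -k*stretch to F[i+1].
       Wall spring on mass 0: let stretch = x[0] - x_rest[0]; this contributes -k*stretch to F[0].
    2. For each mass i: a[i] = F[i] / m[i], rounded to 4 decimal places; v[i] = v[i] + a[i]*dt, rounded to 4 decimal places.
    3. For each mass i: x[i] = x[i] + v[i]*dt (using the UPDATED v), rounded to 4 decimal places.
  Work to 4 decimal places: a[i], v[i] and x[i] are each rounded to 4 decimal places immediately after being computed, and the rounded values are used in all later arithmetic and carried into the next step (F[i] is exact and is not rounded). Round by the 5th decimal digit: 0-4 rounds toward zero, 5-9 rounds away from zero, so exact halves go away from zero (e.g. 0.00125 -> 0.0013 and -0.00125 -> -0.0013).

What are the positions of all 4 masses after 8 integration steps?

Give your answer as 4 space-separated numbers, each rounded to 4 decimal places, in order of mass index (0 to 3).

Answer: 6.5333 12.1901 18.8830 25.1205

Derivation:
Step 0: x=[7.0000 14.0000 19.0000 24.0000] v=[0.0000 0.0000 0.0000 0.0000]
Step 1: x=[7.0000 13.9200 19.0000 24.0400] v=[0.0000 -0.8000 0.0000 0.4000]
Step 2: x=[6.9968 13.7664 18.9992 24.1184] v=[-0.0320 -1.5360 -0.0080 0.7840]
Step 3: x=[6.9845 13.5513 18.9961 24.2320] v=[-0.1229 -2.1507 -0.0307 1.1363]
Step 4: x=[6.9555 13.2914 18.9889 24.3762] v=[-0.2900 -2.5995 -0.0725 1.4419]
Step 5: x=[6.9017 13.0059 18.9755 24.5449] v=[-0.5378 -2.8549 -0.1345 1.6870]
Step 6: x=[6.8160 12.7150 18.9541 24.7308] v=[-0.8568 -2.9087 -0.2145 1.8592]
Step 7: x=[6.6936 12.4377 18.9234 24.9257] v=[-1.2236 -2.7727 -0.3070 1.9485]
Step 8: x=[6.5333 12.1901 18.8830 25.1205] v=[-1.6034 -2.4761 -0.4037 1.9476]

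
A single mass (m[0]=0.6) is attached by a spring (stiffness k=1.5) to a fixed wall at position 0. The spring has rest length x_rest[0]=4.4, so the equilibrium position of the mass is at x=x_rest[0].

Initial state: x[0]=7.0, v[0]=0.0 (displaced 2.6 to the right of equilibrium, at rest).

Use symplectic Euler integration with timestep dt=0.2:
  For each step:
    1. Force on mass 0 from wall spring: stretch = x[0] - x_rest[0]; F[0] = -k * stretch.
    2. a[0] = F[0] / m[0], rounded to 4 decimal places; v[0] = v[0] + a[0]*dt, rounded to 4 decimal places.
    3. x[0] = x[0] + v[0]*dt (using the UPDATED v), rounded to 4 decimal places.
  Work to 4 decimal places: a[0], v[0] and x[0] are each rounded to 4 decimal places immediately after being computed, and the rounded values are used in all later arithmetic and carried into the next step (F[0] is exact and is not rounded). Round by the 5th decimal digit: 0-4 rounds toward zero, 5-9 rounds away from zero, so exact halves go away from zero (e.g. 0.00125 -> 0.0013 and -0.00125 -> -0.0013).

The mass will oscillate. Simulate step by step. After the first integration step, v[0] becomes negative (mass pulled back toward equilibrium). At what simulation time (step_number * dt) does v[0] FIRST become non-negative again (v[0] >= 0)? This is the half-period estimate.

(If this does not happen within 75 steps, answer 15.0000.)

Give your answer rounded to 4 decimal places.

Step 0: x=[7.0000] v=[0.0000]
Step 1: x=[6.7400] v=[-1.3000]
Step 2: x=[6.2460] v=[-2.4700]
Step 3: x=[5.5674] v=[-3.3930]
Step 4: x=[4.7721] v=[-3.9767]
Step 5: x=[3.9395] v=[-4.1628]
Step 6: x=[3.1530] v=[-3.9325]
Step 7: x=[2.4912] v=[-3.3090]
Step 8: x=[2.0203] v=[-2.3546]
Step 9: x=[1.7874] v=[-1.1647]
Step 10: x=[1.8157] v=[0.1416]
First v>=0 after going negative at step 10, time=2.0000

Answer: 2.0000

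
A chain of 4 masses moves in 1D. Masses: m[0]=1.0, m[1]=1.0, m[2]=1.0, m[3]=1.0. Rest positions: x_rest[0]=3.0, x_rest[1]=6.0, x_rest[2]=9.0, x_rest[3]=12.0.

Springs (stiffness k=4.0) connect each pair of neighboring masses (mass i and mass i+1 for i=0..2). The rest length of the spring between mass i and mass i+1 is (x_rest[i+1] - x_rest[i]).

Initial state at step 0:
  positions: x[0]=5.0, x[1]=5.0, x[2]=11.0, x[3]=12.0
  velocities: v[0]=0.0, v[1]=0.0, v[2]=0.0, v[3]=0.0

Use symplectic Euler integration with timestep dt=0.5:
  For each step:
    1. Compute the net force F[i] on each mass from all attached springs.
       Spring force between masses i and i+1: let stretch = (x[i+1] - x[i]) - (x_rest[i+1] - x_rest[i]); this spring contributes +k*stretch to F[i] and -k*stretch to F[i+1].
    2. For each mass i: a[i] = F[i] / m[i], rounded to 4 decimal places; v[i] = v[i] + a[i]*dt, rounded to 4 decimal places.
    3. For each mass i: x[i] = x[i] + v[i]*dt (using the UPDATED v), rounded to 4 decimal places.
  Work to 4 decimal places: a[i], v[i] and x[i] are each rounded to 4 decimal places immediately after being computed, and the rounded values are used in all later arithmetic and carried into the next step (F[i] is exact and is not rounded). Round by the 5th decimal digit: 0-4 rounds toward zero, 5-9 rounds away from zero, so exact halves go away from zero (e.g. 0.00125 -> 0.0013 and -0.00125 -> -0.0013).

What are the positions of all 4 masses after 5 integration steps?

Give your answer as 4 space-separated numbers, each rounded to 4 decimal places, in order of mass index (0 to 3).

Step 0: x=[5.0000 5.0000 11.0000 12.0000] v=[0.0000 0.0000 0.0000 0.0000]
Step 1: x=[2.0000 11.0000 6.0000 14.0000] v=[-6.0000 12.0000 -10.0000 4.0000]
Step 2: x=[5.0000 3.0000 14.0000 11.0000] v=[6.0000 -16.0000 16.0000 -6.0000]
Step 3: x=[3.0000 8.0000 8.0000 14.0000] v=[-4.0000 10.0000 -12.0000 6.0000]
Step 4: x=[3.0000 8.0000 8.0000 14.0000] v=[0.0000 0.0000 0.0000 0.0000]
Step 5: x=[5.0000 3.0000 14.0000 11.0000] v=[4.0000 -10.0000 12.0000 -6.0000]

Answer: 5.0000 3.0000 14.0000 11.0000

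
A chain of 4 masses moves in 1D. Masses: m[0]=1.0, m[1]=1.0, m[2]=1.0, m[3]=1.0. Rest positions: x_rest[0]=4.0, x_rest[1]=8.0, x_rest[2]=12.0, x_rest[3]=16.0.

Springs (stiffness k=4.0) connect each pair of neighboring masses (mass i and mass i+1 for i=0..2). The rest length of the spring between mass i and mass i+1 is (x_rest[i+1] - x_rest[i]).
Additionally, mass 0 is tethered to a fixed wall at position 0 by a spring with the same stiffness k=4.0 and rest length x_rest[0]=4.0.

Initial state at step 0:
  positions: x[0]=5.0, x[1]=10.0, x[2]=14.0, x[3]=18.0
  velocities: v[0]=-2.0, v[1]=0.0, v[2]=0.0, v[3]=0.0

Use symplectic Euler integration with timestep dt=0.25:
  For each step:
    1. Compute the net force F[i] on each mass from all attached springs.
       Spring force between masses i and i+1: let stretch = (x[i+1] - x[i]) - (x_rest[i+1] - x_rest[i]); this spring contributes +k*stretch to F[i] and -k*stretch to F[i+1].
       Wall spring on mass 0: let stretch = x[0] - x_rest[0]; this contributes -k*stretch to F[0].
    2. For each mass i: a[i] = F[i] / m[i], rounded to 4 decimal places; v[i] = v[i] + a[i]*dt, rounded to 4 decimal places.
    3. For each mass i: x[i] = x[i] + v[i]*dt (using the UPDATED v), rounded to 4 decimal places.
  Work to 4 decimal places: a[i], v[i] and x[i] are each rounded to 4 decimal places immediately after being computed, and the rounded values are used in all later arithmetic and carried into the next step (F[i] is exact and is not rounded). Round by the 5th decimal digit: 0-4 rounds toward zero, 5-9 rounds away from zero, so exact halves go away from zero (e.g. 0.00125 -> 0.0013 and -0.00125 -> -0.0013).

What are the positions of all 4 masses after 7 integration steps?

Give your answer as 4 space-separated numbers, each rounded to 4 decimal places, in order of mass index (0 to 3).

Step 0: x=[5.0000 10.0000 14.0000 18.0000] v=[-2.0000 0.0000 0.0000 0.0000]
Step 1: x=[4.5000 9.7500 14.0000 18.0000] v=[-2.0000 -1.0000 0.0000 0.0000]
Step 2: x=[4.1875 9.2500 13.9375 18.0000] v=[-1.2500 -2.0000 -0.2500 0.0000]
Step 3: x=[4.0938 8.6563 13.7188 17.9844] v=[-0.3750 -2.3750 -0.8750 -0.0625]
Step 4: x=[4.1172 8.1876 13.3008 17.9024] v=[0.0937 -1.8750 -1.6719 -0.3281]
Step 5: x=[4.1289 7.9796 12.7549 17.6700] v=[0.0469 -0.8322 -2.1835 -0.9297]
Step 6: x=[4.0711 8.0027 12.2440 17.2088] v=[-0.2313 0.0924 -2.0437 -1.8448]
Step 7: x=[3.9784 8.1032 11.9140 16.5064] v=[-0.3708 0.4021 -1.3202 -2.8096]

Answer: 3.9784 8.1032 11.9140 16.5064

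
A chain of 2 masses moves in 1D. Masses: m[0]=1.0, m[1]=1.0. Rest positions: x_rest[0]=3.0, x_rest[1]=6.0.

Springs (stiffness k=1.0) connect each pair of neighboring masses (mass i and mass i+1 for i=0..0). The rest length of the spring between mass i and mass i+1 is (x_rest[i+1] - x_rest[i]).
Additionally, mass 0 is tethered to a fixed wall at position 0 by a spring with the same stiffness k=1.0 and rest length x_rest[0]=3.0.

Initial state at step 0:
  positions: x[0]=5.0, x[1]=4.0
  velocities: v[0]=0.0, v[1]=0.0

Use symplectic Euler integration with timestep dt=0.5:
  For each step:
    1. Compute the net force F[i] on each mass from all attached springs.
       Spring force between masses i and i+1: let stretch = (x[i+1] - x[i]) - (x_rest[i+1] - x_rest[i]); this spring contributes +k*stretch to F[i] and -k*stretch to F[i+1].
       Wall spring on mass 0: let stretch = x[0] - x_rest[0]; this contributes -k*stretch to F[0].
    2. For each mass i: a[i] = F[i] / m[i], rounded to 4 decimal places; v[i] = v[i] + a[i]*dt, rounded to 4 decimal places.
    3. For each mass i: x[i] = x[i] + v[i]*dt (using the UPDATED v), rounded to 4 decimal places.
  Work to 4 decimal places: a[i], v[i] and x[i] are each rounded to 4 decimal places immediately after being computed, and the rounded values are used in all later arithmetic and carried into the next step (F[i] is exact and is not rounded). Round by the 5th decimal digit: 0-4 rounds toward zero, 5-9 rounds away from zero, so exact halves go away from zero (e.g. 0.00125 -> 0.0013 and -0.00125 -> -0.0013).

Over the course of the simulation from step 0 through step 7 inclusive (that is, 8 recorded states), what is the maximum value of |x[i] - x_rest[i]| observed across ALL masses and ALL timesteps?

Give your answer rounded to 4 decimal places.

Answer: 2.7962

Derivation:
Step 0: x=[5.0000 4.0000] v=[0.0000 0.0000]
Step 1: x=[3.5000 5.0000] v=[-3.0000 2.0000]
Step 2: x=[1.5000 6.3750] v=[-4.0000 2.7500]
Step 3: x=[0.3438 7.2813] v=[-2.3125 1.8125]
Step 4: x=[0.8360 7.2032] v=[0.9844 -0.1563]
Step 5: x=[2.7110 6.2833] v=[3.7500 -1.8399]
Step 6: x=[4.8014 5.2203] v=[4.1807 -2.1261]
Step 7: x=[5.7962 4.8025] v=[1.9895 -0.8356]
Max displacement = 2.7962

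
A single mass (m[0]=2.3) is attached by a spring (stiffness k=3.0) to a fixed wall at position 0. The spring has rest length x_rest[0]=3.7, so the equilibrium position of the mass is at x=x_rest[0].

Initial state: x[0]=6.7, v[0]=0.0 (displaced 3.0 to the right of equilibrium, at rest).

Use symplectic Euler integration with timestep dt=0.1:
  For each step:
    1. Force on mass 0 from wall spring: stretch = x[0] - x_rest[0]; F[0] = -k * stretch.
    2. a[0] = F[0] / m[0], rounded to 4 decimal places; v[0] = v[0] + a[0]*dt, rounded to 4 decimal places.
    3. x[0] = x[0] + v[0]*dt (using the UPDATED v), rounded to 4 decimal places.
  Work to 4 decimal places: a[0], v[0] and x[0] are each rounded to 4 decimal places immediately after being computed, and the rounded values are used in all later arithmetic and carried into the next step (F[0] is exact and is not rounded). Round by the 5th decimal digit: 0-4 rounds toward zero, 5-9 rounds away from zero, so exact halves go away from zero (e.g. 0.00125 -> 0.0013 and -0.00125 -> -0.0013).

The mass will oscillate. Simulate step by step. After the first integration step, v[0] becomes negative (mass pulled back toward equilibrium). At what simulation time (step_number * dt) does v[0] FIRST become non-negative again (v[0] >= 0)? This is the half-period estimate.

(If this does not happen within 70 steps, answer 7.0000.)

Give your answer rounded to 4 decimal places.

Step 0: x=[6.7000] v=[0.0000]
Step 1: x=[6.6609] v=[-0.3913]
Step 2: x=[6.5832] v=[-0.7775]
Step 3: x=[6.4678] v=[-1.1536]
Step 4: x=[6.3163] v=[-1.5146]
Step 5: x=[6.1307] v=[-1.8559]
Step 6: x=[5.9134] v=[-2.1730]
Step 7: x=[5.6672] v=[-2.4617]
Step 8: x=[5.3954] v=[-2.7183]
Step 9: x=[5.1015] v=[-2.9394]
Step 10: x=[4.7893] v=[-3.1222]
Step 11: x=[4.4629] v=[-3.2643]
Step 12: x=[4.1265] v=[-3.3638]
Step 13: x=[3.7846] v=[-3.4194]
Step 14: x=[3.4416] v=[-3.4304]
Step 15: x=[3.1019] v=[-3.3967]
Step 16: x=[2.7700] v=[-3.3187]
Step 17: x=[2.4503] v=[-3.1974]
Step 18: x=[2.1469] v=[-3.0344]
Step 19: x=[1.8637] v=[-2.8318]
Step 20: x=[1.6045] v=[-2.5923]
Step 21: x=[1.3726] v=[-2.3190]
Step 22: x=[1.1711] v=[-2.0154]
Step 23: x=[1.0026] v=[-1.6855]
Step 24: x=[0.8692] v=[-1.3337]
Step 25: x=[0.7728] v=[-0.9645]
Step 26: x=[0.7145] v=[-0.5827]
Step 27: x=[0.6952] v=[-0.1933]
Step 28: x=[0.7151] v=[0.1986]
First v>=0 after going negative at step 28, time=2.8000

Answer: 2.8000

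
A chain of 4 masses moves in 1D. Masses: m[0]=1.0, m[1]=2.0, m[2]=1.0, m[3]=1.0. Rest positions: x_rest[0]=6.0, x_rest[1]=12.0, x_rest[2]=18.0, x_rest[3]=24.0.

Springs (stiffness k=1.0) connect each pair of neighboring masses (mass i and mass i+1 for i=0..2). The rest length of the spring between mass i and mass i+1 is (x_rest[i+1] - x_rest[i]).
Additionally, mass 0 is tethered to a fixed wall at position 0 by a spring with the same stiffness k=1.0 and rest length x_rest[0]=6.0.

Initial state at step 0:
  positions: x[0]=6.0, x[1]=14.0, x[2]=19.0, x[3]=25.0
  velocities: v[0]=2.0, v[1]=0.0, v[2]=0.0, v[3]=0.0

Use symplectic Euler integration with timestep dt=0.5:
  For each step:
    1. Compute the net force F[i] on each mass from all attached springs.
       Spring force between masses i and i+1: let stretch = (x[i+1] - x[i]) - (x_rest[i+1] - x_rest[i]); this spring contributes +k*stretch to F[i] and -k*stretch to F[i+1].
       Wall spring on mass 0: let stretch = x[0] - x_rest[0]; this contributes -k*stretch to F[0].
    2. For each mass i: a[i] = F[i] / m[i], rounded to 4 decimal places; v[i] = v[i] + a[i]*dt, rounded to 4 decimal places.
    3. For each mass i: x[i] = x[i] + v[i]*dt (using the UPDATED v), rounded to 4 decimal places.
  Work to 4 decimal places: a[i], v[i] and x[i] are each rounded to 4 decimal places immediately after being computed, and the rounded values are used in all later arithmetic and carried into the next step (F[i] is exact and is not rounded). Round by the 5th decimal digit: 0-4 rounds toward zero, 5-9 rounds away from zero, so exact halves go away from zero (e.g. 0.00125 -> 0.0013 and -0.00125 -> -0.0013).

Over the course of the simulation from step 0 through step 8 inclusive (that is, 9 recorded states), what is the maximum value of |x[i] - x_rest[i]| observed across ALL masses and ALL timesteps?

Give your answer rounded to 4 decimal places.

Answer: 2.7813

Derivation:
Step 0: x=[6.0000 14.0000 19.0000 25.0000] v=[2.0000 0.0000 0.0000 0.0000]
Step 1: x=[7.5000 13.6250 19.2500 25.0000] v=[3.0000 -0.7500 0.5000 0.0000]
Step 2: x=[8.6563 13.1875 19.5313 25.0625] v=[2.3125 -0.8750 0.5625 0.1250]
Step 3: x=[8.7813 12.9766 19.6094 25.2422] v=[0.2500 -0.4219 0.1562 0.3594]
Step 4: x=[7.7598 13.0704 19.4375 25.5137] v=[-2.0430 0.1875 -0.3438 0.5430]
Step 5: x=[6.1260 13.2963 19.1929 25.7662] v=[-3.2676 0.4517 -0.4893 0.5049]
Step 6: x=[4.7533 13.3630 19.1174 25.8754] v=[-2.7455 0.1333 -0.1510 0.2183]
Step 7: x=[4.3447 13.0727 19.2928 25.7951] v=[-0.8173 -0.5806 0.3508 -0.1607]
Step 8: x=[5.0319 12.4689 19.5388 25.5892] v=[1.3744 -1.2076 0.4919 -0.4119]
Max displacement = 2.7813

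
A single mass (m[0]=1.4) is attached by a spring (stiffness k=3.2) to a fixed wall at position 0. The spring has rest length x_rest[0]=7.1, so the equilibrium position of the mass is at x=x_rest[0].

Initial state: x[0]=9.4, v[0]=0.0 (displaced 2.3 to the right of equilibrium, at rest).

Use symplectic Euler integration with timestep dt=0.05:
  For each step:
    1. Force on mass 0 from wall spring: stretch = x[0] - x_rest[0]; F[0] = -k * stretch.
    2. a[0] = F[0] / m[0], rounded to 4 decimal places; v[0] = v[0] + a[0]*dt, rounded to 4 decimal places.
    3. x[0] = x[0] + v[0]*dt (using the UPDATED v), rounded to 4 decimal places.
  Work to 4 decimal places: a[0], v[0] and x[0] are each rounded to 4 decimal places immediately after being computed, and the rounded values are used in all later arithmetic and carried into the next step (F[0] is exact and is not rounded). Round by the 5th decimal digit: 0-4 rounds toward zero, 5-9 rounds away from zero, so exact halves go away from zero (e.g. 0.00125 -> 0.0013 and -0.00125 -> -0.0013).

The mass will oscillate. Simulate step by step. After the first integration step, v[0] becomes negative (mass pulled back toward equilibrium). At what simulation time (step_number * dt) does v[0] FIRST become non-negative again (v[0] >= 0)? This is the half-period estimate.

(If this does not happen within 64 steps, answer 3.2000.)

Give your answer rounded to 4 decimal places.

Answer: 2.1000

Derivation:
Step 0: x=[9.4000] v=[0.0000]
Step 1: x=[9.3869] v=[-0.2629]
Step 2: x=[9.3607] v=[-0.5243]
Step 3: x=[9.3216] v=[-0.7827]
Step 4: x=[9.2698] v=[-1.0366]
Step 5: x=[9.2056] v=[-1.2846]
Step 6: x=[9.1293] v=[-1.5252]
Step 7: x=[9.0414] v=[-1.7571]
Step 8: x=[8.9425] v=[-1.9790]
Step 9: x=[8.8330] v=[-2.1896]
Step 10: x=[8.7136] v=[-2.3877]
Step 11: x=[8.5850] v=[-2.5721]
Step 12: x=[8.4479] v=[-2.7418]
Step 13: x=[8.3031] v=[-2.8958]
Step 14: x=[8.1514] v=[-3.0333]
Step 15: x=[7.9937] v=[-3.1535]
Step 16: x=[7.8309] v=[-3.2556]
Step 17: x=[7.6639] v=[-3.3391]
Step 18: x=[7.4937] v=[-3.4035]
Step 19: x=[7.3213] v=[-3.4485]
Step 20: x=[7.1476] v=[-3.4738]
Step 21: x=[6.9736] v=[-3.4792]
Step 22: x=[6.8004] v=[-3.4648]
Step 23: x=[6.6289] v=[-3.4306]
Step 24: x=[6.4601] v=[-3.3768]
Step 25: x=[6.2949] v=[-3.3037]
Step 26: x=[6.1343] v=[-3.2117]
Step 27: x=[5.9792] v=[-3.1013]
Step 28: x=[5.8305] v=[-2.9732]
Step 29: x=[5.6891] v=[-2.8281]
Step 30: x=[5.5558] v=[-2.6669]
Step 31: x=[5.4313] v=[-2.4904]
Step 32: x=[5.3163] v=[-2.2997]
Step 33: x=[5.2115] v=[-2.0959]
Step 34: x=[5.1175] v=[-1.8801]
Step 35: x=[5.0348] v=[-1.6535]
Step 36: x=[4.9639] v=[-1.4175]
Step 37: x=[4.9052] v=[-1.1734]
Step 38: x=[4.8591] v=[-0.9226]
Step 39: x=[4.8258] v=[-0.6665]
Step 40: x=[4.8055] v=[-0.4066]
Step 41: x=[4.7983] v=[-0.1444]
Step 42: x=[4.8042] v=[0.1187]
First v>=0 after going negative at step 42, time=2.1000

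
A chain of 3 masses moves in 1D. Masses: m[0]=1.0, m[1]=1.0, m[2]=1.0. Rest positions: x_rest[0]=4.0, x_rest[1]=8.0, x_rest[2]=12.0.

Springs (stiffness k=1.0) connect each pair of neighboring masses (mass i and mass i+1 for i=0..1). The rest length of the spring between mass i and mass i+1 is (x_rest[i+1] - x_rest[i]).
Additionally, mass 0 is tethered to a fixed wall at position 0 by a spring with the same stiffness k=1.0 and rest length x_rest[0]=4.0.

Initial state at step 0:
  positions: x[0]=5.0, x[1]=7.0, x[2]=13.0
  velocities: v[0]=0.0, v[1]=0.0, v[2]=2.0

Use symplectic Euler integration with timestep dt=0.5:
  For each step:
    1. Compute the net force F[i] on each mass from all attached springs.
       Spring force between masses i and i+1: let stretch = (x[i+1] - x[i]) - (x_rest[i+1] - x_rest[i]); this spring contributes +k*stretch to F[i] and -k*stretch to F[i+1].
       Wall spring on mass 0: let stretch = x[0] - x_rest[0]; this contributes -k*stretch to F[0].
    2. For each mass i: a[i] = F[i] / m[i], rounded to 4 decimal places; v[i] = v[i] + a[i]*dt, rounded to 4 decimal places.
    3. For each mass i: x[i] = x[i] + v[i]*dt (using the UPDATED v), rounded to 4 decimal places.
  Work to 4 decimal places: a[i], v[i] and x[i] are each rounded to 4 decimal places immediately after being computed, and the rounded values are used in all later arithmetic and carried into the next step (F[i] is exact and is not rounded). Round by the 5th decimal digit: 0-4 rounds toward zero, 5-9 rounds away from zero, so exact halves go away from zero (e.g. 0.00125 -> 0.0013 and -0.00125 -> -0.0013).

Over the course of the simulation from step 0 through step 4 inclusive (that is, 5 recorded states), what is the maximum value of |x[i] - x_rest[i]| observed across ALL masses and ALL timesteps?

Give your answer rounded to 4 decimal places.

Step 0: x=[5.0000 7.0000 13.0000] v=[0.0000 0.0000 2.0000]
Step 1: x=[4.2500 8.0000 13.5000] v=[-1.5000 2.0000 1.0000]
Step 2: x=[3.3750 9.4375 13.6250] v=[-1.7500 2.8750 0.2500]
Step 3: x=[3.1719 10.4063 13.7032] v=[-0.4063 1.9375 0.1563]
Step 4: x=[3.9844 10.3907 13.9572] v=[1.6250 -0.0313 0.5079]
Max displacement = 2.4063

Answer: 2.4063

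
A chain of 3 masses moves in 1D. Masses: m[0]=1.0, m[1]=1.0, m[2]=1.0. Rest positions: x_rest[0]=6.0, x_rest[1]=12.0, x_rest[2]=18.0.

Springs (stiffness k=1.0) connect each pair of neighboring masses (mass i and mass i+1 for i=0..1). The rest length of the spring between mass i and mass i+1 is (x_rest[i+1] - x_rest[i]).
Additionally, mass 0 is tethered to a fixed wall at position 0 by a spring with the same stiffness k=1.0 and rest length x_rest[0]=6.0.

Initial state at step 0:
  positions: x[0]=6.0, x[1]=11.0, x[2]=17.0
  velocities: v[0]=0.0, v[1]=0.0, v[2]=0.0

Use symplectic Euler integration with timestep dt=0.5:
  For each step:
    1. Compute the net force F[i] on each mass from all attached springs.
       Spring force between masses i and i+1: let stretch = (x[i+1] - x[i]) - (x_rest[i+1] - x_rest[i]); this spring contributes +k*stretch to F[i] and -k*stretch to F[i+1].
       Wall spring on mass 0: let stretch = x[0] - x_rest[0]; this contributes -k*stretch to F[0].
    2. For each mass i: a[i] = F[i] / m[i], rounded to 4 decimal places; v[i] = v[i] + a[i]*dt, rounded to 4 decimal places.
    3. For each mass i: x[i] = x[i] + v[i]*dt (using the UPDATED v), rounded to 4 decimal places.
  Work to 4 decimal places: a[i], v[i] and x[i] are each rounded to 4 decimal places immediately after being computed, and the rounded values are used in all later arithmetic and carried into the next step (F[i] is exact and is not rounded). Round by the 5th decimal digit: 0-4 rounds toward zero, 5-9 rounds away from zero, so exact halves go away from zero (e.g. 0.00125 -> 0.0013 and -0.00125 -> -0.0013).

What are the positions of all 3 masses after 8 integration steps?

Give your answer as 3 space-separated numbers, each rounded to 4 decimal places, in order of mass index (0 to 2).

Answer: 6.2431 12.3394 18.1982

Derivation:
Step 0: x=[6.0000 11.0000 17.0000] v=[0.0000 0.0000 0.0000]
Step 1: x=[5.7500 11.2500 17.0000] v=[-0.5000 0.5000 0.0000]
Step 2: x=[5.4375 11.5625 17.0625] v=[-0.6250 0.6250 0.1250]
Step 3: x=[5.2969 11.7188 17.2500] v=[-0.2813 0.3125 0.3750]
Step 4: x=[5.4375 11.6524 17.5547] v=[0.2812 -0.1329 0.6094]
Step 5: x=[5.7725 11.5078 17.8839] v=[0.6699 -0.2892 0.6583]
Step 6: x=[6.0982 11.5234 18.1191] v=[0.6513 0.0312 0.4703]
Step 7: x=[6.2556 11.8317 18.2054] v=[0.3148 0.6165 0.1725]
Step 8: x=[6.2431 12.3394 18.1982] v=[-0.0250 1.0153 -0.0144]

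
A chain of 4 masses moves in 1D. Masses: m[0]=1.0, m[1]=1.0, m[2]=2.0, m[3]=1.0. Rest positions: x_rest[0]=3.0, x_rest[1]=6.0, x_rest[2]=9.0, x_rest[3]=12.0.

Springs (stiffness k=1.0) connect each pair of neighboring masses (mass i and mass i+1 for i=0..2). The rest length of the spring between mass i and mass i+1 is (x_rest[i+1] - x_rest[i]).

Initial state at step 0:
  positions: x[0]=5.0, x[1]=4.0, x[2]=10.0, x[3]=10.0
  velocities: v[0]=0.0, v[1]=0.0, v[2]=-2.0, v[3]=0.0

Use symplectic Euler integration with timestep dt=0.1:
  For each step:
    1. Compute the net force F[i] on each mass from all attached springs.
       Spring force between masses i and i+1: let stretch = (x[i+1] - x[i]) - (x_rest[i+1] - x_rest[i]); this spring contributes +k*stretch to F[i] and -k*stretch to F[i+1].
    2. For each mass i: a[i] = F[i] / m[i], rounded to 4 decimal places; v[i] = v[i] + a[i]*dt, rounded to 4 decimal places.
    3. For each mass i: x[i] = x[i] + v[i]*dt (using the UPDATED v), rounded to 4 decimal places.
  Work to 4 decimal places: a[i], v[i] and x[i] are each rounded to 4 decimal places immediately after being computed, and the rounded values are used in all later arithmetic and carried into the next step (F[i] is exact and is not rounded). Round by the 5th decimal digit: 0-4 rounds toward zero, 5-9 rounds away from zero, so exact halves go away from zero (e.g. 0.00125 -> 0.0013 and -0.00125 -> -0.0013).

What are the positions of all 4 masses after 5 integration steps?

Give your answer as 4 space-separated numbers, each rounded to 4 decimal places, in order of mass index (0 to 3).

Answer: 4.4372 4.9395 8.6166 10.3903

Derivation:
Step 0: x=[5.0000 4.0000 10.0000 10.0000] v=[0.0000 0.0000 -2.0000 0.0000]
Step 1: x=[4.9600 4.0700 9.7700 10.0300] v=[-0.4000 0.7000 -2.3000 0.3000]
Step 2: x=[4.8811 4.2059 9.5128 10.0874] v=[-0.7890 1.3590 -2.5720 0.5740]
Step 3: x=[4.7655 4.4016 9.2319 10.1691] v=[-1.1565 1.9572 -2.8086 0.8165]
Step 4: x=[4.6162 4.6493 8.9316 10.2714] v=[-1.4929 2.4766 -3.0033 1.0228]
Step 5: x=[4.4372 4.9395 8.6166 10.3903] v=[-1.7896 2.9015 -3.1504 1.1888]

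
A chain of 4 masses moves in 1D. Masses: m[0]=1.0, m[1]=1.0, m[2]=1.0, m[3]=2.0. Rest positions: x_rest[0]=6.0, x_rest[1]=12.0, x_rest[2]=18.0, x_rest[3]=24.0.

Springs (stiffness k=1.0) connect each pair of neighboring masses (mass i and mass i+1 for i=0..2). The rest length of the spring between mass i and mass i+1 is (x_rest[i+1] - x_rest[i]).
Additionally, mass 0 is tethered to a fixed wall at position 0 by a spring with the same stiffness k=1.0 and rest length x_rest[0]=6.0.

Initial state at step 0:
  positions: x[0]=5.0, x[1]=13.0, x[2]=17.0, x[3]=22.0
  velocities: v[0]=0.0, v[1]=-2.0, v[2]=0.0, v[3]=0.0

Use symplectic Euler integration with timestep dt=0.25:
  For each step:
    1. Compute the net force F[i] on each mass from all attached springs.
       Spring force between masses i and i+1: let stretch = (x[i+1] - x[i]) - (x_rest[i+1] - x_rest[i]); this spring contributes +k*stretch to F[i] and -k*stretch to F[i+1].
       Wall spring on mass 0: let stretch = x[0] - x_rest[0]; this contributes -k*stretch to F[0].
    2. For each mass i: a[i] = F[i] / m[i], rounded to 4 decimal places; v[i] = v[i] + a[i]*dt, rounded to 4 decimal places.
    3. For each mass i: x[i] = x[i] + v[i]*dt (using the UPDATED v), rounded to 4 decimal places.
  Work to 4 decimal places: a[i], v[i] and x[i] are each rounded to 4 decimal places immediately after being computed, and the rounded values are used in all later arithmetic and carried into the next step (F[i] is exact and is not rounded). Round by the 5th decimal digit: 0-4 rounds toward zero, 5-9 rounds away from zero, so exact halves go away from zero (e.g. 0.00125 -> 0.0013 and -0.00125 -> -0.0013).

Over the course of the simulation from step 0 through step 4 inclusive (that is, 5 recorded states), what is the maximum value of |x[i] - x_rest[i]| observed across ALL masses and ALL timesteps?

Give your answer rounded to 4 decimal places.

Answer: 2.3052

Derivation:
Step 0: x=[5.0000 13.0000 17.0000 22.0000] v=[0.0000 -2.0000 0.0000 0.0000]
Step 1: x=[5.1875 12.2500 17.0625 22.0313] v=[0.7500 -3.0000 0.2500 0.1250]
Step 2: x=[5.4922 11.3594 17.1348 22.0948] v=[1.2188 -3.5625 0.2891 0.2539]
Step 3: x=[5.8204 10.4630 17.1561 22.1908] v=[1.3126 -3.5855 0.0853 0.3839]
Step 4: x=[6.0750 9.6948 17.0738 22.3170] v=[1.0182 -3.0729 -0.3293 0.5046]
Max displacement = 2.3052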